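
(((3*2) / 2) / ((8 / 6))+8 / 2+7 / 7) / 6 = 29 / 24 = 1.21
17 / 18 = 0.94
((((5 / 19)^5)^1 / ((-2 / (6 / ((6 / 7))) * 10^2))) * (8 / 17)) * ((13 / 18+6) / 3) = -105875 / 2273058882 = -0.00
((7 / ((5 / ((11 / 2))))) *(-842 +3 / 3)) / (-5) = 64757 / 50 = 1295.14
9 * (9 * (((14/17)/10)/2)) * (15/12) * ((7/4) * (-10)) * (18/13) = -101.02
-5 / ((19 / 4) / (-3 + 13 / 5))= 8 / 19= 0.42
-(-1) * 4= 4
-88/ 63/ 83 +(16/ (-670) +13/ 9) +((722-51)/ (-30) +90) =48373307/ 700686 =69.04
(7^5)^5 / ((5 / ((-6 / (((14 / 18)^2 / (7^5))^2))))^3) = -1065784922447455932154344000000000000000000000000.00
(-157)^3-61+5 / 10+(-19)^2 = -7739185 / 2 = -3869592.50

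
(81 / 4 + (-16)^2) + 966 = 4969 / 4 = 1242.25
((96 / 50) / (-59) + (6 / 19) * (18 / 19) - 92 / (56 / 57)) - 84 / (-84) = -688632467 / 7454650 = -92.38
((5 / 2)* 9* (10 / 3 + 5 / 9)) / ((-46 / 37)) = -6475 / 92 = -70.38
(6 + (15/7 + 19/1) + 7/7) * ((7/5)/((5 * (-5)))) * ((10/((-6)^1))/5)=197/375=0.53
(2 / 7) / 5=2 / 35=0.06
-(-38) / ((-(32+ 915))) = -38 / 947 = -0.04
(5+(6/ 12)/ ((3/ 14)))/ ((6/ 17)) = 187/ 9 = 20.78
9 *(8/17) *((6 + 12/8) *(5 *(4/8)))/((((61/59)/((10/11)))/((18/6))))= 209.48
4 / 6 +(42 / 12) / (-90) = 113 / 180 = 0.63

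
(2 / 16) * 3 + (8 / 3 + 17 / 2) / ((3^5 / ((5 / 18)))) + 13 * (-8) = -103.61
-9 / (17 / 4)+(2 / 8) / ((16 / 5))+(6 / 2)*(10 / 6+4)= 16277 / 1088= 14.96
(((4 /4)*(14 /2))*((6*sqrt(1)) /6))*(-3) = -21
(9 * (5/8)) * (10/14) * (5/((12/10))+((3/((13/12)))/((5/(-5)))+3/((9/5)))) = 17925/1456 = 12.31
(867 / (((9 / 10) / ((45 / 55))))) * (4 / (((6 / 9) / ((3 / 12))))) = 13005 / 11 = 1182.27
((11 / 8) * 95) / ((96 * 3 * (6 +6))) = 1045 / 27648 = 0.04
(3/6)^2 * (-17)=-17/4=-4.25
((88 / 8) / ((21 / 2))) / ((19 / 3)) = 22 / 133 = 0.17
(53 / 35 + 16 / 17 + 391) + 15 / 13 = 3052303 / 7735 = 394.61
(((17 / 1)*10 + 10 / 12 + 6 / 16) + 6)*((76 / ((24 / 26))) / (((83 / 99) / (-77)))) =-889765877 / 664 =-1340008.85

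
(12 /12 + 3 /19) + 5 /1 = 117 /19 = 6.16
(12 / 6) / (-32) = -1 / 16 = -0.06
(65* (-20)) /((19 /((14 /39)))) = -1400 /57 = -24.56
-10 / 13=-0.77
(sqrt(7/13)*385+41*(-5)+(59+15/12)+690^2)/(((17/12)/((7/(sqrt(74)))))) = 16170*sqrt(6734)/8177+39980241*sqrt(74)/1258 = 273551.02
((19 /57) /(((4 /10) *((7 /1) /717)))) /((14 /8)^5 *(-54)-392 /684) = -10462464 /108707333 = -0.10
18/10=9/5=1.80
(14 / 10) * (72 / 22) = 4.58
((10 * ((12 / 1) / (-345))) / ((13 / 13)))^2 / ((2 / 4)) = 128 / 529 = 0.24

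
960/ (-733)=-1.31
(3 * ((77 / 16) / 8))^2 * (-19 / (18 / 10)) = -563255 / 16384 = -34.38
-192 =-192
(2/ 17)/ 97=2/ 1649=0.00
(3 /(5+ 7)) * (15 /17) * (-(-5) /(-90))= -5 /408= -0.01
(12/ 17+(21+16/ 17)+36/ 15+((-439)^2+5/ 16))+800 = 263223049/ 1360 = 193546.36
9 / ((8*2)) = 0.56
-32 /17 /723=-32 /12291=-0.00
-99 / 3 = -33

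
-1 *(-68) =68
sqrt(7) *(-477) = -477 *sqrt(7) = -1262.02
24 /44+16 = 182 /11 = 16.55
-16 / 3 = -5.33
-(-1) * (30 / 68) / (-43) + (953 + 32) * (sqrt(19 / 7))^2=27361225 / 10234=2673.56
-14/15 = -0.93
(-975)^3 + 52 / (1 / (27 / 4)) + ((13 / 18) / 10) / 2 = -333669248627 / 360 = -926859023.96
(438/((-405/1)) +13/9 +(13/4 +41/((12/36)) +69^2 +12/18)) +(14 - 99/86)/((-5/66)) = 109567633/23220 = 4718.67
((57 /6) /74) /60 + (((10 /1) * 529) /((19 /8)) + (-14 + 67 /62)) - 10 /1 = 11529985231 /5230320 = 2204.45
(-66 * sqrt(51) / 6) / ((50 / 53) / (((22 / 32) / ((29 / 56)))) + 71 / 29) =-1301839 * sqrt(51) / 373851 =-24.87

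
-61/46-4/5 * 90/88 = -1085/506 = -2.14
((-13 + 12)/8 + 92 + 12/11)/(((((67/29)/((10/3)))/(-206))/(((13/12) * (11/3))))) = -58828965/536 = -109755.53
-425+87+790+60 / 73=33056 / 73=452.82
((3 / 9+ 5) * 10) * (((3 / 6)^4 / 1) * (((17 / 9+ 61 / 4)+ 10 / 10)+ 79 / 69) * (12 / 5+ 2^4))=31934 / 27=1182.74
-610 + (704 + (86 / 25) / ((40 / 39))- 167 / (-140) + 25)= 216207 / 1750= 123.55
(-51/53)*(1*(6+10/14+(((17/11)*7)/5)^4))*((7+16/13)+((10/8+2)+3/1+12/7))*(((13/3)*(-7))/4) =18377595281673/5431811000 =3383.33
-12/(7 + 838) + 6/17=4866/14365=0.34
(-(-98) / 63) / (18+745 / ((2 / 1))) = 28 / 7029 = 0.00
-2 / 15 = -0.13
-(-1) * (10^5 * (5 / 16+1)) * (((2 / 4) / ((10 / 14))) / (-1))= -91875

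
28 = 28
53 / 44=1.20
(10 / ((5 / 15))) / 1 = 30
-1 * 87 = -87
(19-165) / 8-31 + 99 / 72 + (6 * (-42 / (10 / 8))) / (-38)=-32353 / 760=-42.57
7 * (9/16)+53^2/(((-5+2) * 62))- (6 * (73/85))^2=-405492797/10750800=-37.72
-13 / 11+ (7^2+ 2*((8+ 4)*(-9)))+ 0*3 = -1850 / 11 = -168.18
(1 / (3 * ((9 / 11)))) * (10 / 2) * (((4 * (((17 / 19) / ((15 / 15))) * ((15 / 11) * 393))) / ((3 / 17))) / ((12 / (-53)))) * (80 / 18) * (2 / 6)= -2006527000 / 13851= -144865.14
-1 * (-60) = 60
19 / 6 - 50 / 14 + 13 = 529 / 42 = 12.60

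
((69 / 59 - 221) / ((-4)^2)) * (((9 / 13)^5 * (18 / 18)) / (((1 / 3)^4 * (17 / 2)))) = -20.82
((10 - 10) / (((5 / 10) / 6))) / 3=0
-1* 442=-442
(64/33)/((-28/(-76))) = 1216/231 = 5.26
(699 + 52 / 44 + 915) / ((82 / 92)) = 817282 / 451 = 1812.16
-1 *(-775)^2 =-600625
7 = 7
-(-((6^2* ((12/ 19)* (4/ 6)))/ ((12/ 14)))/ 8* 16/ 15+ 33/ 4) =-2239/ 380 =-5.89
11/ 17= 0.65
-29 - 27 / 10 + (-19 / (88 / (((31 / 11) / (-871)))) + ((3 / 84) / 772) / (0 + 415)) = -29969303062847 / 945424720240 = -31.70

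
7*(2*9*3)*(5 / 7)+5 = 275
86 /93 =0.92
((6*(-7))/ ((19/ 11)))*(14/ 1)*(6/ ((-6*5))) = 6468/ 95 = 68.08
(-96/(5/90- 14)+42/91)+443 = 1469479/3263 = 450.35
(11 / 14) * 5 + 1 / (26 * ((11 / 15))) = 3985 / 1001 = 3.98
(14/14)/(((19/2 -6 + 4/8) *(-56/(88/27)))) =-11/756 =-0.01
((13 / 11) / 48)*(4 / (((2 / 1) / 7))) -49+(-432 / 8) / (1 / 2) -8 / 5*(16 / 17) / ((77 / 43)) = -157.50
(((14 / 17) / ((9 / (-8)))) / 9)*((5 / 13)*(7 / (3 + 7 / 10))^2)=-0.11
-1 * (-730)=730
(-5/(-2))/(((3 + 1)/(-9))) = -45/8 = -5.62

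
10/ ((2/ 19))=95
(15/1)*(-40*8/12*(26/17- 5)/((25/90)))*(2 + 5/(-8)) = 116820/17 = 6871.76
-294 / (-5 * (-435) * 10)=-49 / 3625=-0.01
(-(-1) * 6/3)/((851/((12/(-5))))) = -24/4255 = -0.01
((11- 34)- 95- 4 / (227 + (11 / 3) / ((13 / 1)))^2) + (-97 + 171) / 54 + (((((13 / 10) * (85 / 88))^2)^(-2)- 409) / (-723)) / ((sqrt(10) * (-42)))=-61854664043 / 530350848- 324895596451 * sqrt(10) / 241454568902820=-116.63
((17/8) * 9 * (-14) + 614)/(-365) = -277/292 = -0.95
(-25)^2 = 625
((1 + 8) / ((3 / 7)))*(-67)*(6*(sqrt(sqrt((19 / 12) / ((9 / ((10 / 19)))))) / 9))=-469*15^(1 / 4)*2^(3 / 4) / 3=-517.42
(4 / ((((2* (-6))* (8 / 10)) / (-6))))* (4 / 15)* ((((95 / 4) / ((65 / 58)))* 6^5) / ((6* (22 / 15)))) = 1785240 / 143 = 12484.20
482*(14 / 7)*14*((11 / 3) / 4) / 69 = 37114 / 207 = 179.29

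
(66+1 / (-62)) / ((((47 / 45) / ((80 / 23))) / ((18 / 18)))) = 7363800 / 33511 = 219.74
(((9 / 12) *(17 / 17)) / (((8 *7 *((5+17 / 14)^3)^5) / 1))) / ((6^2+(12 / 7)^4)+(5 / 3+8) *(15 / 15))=1667495524260299776 / 5381261078373346625197633652273415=0.00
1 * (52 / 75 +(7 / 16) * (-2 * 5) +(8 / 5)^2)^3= -304821217 / 216000000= -1.41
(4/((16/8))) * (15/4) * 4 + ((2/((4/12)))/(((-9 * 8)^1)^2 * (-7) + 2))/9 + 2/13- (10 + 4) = 11430077/707577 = 16.15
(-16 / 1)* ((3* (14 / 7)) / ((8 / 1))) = -12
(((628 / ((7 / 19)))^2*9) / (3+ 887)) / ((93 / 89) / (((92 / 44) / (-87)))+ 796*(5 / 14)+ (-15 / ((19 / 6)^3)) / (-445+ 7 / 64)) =122.01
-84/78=-14/13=-1.08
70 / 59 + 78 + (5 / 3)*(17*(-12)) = -15388 / 59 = -260.81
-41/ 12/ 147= -41/ 1764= -0.02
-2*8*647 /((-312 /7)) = 232.26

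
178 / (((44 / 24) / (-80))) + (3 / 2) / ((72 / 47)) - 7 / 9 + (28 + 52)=-7687.07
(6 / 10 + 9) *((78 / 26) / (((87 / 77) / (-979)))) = -3618384 / 145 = -24954.37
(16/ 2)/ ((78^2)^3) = 1/ 28149950088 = 0.00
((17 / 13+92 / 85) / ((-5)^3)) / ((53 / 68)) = -10564 / 430625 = -0.02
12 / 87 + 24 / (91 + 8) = 364 / 957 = 0.38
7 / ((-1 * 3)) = -7 / 3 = -2.33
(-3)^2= 9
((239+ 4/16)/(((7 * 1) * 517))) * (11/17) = 957/22372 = 0.04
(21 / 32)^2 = 441 / 1024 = 0.43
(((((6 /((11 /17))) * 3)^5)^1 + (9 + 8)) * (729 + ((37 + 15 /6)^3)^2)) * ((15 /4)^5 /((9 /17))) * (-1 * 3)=-2806429705503161230121627334375 /10554638336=-265895392732778639296.58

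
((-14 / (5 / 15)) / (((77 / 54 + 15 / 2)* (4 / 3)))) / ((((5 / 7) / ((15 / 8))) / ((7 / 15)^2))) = -194481 / 96400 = -2.02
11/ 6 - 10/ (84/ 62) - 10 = -653/ 42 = -15.55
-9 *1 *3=-27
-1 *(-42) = 42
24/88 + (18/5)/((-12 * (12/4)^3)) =259/990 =0.26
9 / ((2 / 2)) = 9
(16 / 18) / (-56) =-0.02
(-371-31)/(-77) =402/77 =5.22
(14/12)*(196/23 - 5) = 189/46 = 4.11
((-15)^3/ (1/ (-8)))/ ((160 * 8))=675/ 32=21.09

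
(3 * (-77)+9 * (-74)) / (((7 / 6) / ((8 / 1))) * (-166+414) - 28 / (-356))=-478998 / 19355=-24.75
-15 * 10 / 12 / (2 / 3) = -75 / 4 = -18.75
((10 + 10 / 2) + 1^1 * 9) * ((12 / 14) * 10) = 1440 / 7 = 205.71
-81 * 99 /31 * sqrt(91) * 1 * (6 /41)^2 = -288684 * sqrt(91) /52111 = -52.85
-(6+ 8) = -14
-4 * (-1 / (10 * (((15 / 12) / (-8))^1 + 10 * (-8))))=-64 / 12825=-0.00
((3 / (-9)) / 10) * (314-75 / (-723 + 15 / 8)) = -302011 / 28845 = -10.47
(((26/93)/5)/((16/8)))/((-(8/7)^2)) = -0.02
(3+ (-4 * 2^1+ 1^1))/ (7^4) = -4/ 2401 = -0.00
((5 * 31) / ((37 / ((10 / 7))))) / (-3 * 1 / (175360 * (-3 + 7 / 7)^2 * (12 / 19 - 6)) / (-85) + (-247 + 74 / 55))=-34563105280000 / 1418749183613811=-0.02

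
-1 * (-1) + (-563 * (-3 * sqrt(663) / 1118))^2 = 145584919 / 96148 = 1514.18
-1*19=-19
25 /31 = 0.81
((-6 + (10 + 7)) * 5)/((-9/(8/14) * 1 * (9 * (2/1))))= -0.19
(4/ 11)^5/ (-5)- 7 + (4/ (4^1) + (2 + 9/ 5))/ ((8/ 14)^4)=195928093/ 5153632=38.02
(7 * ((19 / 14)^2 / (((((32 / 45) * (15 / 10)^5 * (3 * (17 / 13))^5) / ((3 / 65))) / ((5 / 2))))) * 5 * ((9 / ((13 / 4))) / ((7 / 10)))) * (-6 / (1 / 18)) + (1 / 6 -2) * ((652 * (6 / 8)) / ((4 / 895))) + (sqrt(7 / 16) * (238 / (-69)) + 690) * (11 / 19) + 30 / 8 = -19053186211860475 / 95175854424 -1309 * sqrt(7) / 2622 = -200190.61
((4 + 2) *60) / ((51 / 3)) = 360 / 17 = 21.18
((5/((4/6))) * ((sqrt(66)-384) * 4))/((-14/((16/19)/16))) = 5760/133-15 * sqrt(66)/133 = 42.39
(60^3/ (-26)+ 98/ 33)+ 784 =-7520.72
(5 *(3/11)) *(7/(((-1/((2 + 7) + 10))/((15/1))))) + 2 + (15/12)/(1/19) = -118567/44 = -2694.70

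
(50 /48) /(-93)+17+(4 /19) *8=791885 /42408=18.67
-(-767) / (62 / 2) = 767 / 31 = 24.74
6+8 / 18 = 58 / 9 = 6.44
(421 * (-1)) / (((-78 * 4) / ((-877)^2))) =1037831.12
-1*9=-9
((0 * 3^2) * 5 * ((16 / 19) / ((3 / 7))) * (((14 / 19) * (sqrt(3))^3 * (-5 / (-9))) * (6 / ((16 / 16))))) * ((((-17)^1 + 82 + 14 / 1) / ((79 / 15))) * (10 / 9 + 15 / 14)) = 0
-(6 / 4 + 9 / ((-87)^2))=-2525 / 1682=-1.50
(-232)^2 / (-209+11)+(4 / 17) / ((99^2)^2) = -443915673692 / 1633013217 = -271.84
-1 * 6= -6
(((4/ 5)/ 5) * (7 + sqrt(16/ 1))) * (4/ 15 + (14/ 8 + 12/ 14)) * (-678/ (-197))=3000602/ 172375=17.41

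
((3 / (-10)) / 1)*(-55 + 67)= -18 / 5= -3.60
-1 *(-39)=39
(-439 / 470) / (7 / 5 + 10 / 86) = -18877 / 30644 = -0.62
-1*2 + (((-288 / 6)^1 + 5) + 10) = -35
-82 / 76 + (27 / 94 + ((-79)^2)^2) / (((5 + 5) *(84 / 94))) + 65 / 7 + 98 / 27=89440758113 / 20520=4358711.41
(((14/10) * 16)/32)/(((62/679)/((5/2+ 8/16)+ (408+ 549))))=228144/31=7359.48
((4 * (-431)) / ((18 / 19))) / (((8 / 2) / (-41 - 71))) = 458584 / 9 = 50953.78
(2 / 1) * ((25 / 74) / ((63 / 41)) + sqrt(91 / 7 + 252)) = 1025 / 2331 + 2 * sqrt(265) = 33.00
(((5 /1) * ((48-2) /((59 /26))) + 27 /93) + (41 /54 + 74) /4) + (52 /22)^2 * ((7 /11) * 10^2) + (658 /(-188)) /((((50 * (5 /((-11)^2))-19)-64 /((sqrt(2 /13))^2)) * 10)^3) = 8992572615775980825357241321 /18897587526851913602250000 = 475.86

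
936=936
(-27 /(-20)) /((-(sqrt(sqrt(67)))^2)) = -27 * sqrt(67) /1340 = -0.16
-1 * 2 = -2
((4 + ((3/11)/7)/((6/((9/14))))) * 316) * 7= 682007/77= 8857.23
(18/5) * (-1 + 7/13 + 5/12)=-0.16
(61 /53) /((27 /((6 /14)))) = 0.02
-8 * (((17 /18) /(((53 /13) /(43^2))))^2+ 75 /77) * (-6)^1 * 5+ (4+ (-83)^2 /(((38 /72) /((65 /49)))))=34213997620315252 /776708163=44050003.91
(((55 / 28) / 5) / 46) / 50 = 11 / 64400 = 0.00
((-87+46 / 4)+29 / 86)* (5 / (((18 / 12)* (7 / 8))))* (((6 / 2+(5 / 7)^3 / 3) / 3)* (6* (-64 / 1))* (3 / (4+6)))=10630332416 / 309729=34321.40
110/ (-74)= -55/ 37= -1.49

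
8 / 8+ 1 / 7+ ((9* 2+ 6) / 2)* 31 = 2612 / 7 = 373.14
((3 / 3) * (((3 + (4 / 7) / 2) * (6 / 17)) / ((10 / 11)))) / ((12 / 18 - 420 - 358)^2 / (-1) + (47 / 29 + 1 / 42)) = -396198 / 187672599475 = -0.00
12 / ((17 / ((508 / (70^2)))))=1524 / 20825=0.07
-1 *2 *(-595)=1190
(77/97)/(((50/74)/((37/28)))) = 15059/9700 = 1.55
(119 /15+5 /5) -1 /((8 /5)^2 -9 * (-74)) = 2239301 /250710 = 8.93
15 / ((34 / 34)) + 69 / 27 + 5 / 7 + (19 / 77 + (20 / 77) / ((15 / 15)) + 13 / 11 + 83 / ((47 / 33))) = 2548184 / 32571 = 78.23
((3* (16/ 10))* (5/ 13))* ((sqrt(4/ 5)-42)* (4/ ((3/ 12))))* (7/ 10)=-56448/ 65 + 2688* sqrt(5)/ 325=-849.94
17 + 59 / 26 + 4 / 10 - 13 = 867 / 130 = 6.67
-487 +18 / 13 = -6313 / 13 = -485.62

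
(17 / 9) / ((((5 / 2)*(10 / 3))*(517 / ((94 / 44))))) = 17 / 18150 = 0.00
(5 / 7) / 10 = 1 / 14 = 0.07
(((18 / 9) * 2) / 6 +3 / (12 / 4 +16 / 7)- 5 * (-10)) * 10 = 56870 / 111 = 512.34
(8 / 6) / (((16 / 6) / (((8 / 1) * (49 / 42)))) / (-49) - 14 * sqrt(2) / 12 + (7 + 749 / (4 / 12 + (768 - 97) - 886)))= 13940935904 * sqrt(2) / 85704556393 + 41883016560 / 85704556393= 0.72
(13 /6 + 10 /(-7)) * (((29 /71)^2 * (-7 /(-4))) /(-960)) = -26071 /116144640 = -0.00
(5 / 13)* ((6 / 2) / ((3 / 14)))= 70 / 13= 5.38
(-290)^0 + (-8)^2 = 65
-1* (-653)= 653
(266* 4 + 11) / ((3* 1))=358.33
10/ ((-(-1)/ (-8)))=-80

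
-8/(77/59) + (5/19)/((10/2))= -8891/1463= -6.08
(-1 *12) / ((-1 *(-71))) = -12 / 71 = -0.17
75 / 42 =25 / 14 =1.79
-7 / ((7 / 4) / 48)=-192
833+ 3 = 836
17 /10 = 1.70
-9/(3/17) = -51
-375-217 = -592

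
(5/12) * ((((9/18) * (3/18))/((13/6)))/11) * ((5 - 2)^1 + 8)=5/312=0.02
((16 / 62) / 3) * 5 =40 / 93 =0.43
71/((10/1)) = 71/10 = 7.10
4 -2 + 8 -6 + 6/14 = 31/7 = 4.43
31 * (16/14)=248/7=35.43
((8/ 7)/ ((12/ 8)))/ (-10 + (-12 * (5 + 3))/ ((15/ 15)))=-8/ 1113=-0.01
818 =818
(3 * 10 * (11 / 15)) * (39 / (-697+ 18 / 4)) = -1716 / 1385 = -1.24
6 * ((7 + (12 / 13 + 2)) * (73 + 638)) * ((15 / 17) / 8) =4127355 / 884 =4668.95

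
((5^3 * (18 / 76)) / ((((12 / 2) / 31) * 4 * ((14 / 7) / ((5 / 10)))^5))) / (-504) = -3875 / 52297728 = -0.00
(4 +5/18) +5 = 167/18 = 9.28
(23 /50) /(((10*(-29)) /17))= -391 /14500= -0.03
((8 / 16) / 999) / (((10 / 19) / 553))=10507 / 19980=0.53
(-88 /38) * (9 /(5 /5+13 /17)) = -1122 /95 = -11.81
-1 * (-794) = 794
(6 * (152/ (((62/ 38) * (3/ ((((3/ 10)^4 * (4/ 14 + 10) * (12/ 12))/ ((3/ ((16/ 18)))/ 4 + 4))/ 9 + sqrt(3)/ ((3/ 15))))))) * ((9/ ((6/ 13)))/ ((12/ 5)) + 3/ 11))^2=737901289231488 * sqrt(3)/ 15770610625 + 9818475652850999289191724/ 53472226650390625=183699272.81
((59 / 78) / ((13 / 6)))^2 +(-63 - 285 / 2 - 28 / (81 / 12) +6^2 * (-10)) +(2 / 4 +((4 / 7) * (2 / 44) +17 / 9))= -33674121959 / 59378319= -567.11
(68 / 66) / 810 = 17 / 13365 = 0.00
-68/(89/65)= -4420/89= -49.66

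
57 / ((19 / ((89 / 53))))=267 / 53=5.04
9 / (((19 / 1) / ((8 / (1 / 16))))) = 1152 / 19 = 60.63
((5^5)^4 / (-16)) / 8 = -95367431640625 / 128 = -745058059692.38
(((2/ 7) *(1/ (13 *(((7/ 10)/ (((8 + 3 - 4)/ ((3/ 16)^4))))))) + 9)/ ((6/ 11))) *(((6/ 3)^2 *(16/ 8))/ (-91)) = -60590596/ 2012283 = -30.11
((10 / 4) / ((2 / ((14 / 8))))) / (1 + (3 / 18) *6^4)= 5 / 496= 0.01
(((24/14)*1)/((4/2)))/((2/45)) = 135/7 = 19.29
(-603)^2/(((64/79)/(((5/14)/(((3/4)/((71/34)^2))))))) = 241338807585/258944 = 932011.58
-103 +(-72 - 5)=-180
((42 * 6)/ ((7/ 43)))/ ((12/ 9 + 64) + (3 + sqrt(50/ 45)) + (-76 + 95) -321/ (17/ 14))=-39596808/ 4527883 -74562 * sqrt(10)/ 4527883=-8.80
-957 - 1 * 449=-1406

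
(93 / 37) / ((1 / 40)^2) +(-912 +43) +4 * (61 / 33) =3858379 / 1221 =3160.02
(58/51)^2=3364/2601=1.29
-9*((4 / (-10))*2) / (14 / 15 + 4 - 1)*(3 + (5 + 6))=25.63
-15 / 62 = -0.24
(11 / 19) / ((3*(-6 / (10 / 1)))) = -55 / 171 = -0.32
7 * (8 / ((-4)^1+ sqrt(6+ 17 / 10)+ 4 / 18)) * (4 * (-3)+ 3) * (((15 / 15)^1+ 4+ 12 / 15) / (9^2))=14616 * sqrt(770) / 26615+ 110432 / 5323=35.98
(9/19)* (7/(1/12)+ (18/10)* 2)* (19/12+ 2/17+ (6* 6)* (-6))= -28722069/3230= -8892.28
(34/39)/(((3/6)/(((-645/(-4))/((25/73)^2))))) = 3895499/1625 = 2397.23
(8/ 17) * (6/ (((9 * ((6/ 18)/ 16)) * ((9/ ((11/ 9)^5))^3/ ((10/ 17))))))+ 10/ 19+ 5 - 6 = -187214795447117449081/ 824169642415822173411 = -0.23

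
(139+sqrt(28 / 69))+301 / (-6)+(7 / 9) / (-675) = 2 * sqrt(483) / 69+1079311 / 12150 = 89.47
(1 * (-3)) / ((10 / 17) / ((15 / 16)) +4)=-153 / 236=-0.65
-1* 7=-7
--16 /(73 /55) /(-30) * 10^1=-880 /219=-4.02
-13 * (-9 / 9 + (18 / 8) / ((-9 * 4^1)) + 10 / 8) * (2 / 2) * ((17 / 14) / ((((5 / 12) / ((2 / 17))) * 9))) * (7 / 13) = -1 / 20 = -0.05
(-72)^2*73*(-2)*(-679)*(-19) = -9764302464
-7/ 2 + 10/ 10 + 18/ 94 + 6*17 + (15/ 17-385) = -454513/ 1598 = -284.43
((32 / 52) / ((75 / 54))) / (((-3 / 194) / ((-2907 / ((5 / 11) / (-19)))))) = -5657626656 / 1625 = -3481616.40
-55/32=-1.72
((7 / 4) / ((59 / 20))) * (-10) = -350 / 59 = -5.93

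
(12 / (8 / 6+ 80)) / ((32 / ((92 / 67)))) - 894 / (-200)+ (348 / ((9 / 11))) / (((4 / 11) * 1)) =2879233459 / 2452200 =1174.14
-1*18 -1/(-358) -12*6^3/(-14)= 418867/2506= 167.15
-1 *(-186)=186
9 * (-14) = -126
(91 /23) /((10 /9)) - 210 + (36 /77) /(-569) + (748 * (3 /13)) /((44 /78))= 1003265607 /10076990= 99.56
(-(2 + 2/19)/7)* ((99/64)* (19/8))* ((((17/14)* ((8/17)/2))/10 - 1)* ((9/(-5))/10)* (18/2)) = -136323/78400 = -1.74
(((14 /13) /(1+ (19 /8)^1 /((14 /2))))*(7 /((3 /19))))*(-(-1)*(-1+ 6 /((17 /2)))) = -104272 /9945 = -10.48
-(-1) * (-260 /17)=-260 /17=-15.29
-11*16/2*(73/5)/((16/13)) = -10439/10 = -1043.90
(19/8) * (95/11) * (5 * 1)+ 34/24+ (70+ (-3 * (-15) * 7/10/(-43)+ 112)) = 3238055/11352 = 285.24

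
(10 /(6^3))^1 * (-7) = -35 /108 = -0.32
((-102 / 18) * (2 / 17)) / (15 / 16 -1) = 32 / 3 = 10.67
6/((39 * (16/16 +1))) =1/13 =0.08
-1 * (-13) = 13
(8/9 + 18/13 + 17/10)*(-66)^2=1125058/65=17308.58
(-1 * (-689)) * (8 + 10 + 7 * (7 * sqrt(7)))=12402 + 33761 * sqrt(7)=101725.21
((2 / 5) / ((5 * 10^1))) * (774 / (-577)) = -0.01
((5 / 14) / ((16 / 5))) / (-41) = -25 / 9184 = -0.00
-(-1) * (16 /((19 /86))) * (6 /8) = 54.32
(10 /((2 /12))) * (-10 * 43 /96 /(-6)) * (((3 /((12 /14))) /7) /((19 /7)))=7525 /912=8.25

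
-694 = -694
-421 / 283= -1.49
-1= -1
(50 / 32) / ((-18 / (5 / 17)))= -125 / 4896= -0.03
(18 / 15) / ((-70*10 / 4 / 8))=-0.05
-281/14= -20.07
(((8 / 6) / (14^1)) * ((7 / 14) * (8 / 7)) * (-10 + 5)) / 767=-40 / 112749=-0.00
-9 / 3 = -3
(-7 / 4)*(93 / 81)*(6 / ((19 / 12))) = -434 / 57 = -7.61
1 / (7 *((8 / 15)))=15 / 56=0.27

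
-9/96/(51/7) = -7/544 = -0.01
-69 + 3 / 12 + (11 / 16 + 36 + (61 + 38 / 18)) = 4471 / 144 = 31.05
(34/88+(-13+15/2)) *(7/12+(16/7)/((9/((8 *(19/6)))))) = -132625/3696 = -35.88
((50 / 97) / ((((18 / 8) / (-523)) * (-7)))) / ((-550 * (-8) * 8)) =523 / 1075536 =0.00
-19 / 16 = -1.19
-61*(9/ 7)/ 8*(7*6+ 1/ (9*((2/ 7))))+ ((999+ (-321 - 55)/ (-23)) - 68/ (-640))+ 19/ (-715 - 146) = 1900674541/ 3168480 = 599.87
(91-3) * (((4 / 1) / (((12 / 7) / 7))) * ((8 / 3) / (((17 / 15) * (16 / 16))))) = 172480 / 51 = 3381.96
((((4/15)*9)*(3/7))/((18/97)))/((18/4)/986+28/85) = 382568/23051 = 16.60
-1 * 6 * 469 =-2814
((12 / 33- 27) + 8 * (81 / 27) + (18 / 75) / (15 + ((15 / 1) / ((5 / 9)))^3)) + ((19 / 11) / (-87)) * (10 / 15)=-624341654 / 235637325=-2.65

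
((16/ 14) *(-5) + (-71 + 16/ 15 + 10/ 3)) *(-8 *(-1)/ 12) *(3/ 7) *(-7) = 5062/ 35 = 144.63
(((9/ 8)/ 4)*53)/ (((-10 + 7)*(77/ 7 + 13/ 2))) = -159/ 560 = -0.28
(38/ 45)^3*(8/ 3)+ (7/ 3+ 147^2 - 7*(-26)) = 5958191476/ 273375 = 21794.94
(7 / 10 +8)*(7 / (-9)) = -6.77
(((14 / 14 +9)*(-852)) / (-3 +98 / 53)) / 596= 112890 / 9089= 12.42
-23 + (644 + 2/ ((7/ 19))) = 4385/ 7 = 626.43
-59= -59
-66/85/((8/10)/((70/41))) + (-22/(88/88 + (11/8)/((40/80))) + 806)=8348069/10455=798.48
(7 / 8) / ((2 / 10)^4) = 4375 / 8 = 546.88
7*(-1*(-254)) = 1778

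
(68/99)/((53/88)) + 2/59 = 33050/28143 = 1.17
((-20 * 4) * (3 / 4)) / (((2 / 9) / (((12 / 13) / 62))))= -1620 / 403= -4.02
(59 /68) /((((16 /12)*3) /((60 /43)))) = 885 /2924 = 0.30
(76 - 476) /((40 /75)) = -750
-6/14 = -3/7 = -0.43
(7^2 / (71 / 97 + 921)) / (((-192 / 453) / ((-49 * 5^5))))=109898271875 / 5722112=19205.89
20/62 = 0.32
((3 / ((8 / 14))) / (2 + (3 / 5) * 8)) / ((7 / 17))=15 / 8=1.88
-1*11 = -11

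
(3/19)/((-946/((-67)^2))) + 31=543727/17974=30.25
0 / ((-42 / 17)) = 0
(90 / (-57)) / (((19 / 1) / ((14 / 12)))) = -35 / 361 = -0.10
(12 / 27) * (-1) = -4 / 9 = -0.44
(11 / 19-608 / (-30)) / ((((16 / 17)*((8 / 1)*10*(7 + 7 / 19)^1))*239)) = 100997 / 642432000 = 0.00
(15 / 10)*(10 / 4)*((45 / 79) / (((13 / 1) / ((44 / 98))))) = 7425 / 100646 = 0.07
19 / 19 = 1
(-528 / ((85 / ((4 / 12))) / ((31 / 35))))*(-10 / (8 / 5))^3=213125 / 476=447.74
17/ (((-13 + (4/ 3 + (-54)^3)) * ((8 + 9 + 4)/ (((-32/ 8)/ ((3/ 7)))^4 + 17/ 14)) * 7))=-0.01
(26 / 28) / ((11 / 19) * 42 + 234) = 247 / 68712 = 0.00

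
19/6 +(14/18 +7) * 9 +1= 74.17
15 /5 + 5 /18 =59 /18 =3.28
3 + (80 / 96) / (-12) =211 / 72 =2.93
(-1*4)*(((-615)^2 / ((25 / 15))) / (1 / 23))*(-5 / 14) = 52195050 / 7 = 7456435.71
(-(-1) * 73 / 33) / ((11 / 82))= 5986 / 363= 16.49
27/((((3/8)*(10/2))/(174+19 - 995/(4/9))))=-147294/5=-29458.80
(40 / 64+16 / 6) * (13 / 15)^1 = 1027 / 360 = 2.85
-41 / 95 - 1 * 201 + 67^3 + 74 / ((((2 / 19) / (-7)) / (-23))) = 39305734 / 95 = 413744.57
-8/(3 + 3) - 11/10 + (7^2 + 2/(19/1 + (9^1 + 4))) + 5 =12391/240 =51.63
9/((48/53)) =159/16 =9.94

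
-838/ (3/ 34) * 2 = -56984/ 3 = -18994.67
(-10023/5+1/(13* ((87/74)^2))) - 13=-992601556/491985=-2017.54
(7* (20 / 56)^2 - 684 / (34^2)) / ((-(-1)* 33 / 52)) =31681 / 66759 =0.47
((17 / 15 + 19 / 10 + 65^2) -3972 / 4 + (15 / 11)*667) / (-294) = -1367711 / 97020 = -14.10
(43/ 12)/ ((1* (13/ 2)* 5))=43/ 390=0.11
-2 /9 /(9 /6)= -4 /27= -0.15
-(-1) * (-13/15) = -13/15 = -0.87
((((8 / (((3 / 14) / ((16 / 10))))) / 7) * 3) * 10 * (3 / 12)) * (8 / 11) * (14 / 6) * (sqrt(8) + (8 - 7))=3584 / 33 + 7168 * sqrt(2) / 33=415.79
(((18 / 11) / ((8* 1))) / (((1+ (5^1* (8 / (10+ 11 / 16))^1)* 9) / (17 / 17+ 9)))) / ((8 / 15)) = 0.11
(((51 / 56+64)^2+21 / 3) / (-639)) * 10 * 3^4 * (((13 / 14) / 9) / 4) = -860286505 / 6234368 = -137.99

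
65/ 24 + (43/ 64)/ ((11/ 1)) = 5849/ 2112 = 2.77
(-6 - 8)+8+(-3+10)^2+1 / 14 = 603 / 14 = 43.07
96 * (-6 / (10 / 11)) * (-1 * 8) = 25344 / 5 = 5068.80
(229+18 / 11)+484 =7861 / 11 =714.64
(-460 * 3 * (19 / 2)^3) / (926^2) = -2366355 / 1714952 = -1.38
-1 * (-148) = 148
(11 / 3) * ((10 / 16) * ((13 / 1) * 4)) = 715 / 6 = 119.17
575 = 575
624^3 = 242970624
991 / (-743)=-991 / 743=-1.33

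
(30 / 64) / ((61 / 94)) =705 / 976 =0.72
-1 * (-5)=5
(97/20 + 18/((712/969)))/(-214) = -26119/190460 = -0.14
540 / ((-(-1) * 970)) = 54 / 97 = 0.56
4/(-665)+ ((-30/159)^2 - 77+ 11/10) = -56689919/747194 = -75.87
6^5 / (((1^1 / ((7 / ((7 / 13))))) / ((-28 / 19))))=-2830464 / 19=-148971.79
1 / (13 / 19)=19 / 13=1.46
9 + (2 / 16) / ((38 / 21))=2757 / 304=9.07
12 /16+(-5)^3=-497 /4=-124.25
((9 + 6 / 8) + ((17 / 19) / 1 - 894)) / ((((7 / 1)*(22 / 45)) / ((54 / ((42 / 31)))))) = -842879925 / 81928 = -10288.06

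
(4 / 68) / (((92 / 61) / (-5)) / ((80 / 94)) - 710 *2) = -3050 / 73645377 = -0.00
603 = 603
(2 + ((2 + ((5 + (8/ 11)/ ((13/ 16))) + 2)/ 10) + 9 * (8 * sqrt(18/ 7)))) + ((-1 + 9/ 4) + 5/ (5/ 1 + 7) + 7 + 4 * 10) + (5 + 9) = 289387/ 4290 + 216 * sqrt(14)/ 7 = 182.91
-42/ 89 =-0.47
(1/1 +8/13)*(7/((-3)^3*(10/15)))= -49/78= -0.63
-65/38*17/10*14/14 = -221/76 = -2.91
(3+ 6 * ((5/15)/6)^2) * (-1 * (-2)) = 163/27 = 6.04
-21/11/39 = -7/143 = -0.05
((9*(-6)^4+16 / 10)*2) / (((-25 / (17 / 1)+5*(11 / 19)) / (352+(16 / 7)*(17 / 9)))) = 5837392.17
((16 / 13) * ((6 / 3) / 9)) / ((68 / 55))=440 / 1989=0.22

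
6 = 6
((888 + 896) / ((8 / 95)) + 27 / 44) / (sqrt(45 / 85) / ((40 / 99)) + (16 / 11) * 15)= 507098848000 / 518682237 - 3383766210 * sqrt(17) / 172894079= 896.97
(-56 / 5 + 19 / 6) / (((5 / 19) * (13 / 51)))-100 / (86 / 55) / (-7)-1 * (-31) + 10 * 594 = 5860.38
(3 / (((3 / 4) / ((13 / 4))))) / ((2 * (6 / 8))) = 26 / 3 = 8.67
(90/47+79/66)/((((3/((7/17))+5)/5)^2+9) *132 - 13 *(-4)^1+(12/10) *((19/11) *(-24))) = 11824925/7551303504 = 0.00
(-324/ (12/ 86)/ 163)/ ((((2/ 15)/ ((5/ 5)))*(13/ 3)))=-52245/ 2119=-24.66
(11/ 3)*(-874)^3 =-7343903864/ 3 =-2447967954.67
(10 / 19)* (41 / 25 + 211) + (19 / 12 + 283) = 452009 / 1140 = 396.50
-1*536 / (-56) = 9.57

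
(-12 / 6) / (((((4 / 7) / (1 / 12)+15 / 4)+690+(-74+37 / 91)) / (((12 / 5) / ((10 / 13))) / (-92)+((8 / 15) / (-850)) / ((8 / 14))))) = 0.00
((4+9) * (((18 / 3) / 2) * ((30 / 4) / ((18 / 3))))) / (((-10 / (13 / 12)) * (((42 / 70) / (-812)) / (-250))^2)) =-5440875781250 / 9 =-604541753472.22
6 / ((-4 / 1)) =-3 / 2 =-1.50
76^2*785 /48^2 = 283385 /144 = 1967.95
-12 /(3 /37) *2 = -296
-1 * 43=-43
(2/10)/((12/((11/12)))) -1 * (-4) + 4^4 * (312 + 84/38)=1100445329/13680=80441.91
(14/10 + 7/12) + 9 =659/60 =10.98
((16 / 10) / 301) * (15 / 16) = 3 / 602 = 0.00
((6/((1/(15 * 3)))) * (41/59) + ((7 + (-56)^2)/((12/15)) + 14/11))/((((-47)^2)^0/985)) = 10529077715/2596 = 4055885.10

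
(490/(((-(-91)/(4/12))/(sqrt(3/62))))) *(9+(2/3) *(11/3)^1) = 3605 *sqrt(186)/10881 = 4.52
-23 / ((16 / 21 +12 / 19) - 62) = 9177 / 24182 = 0.38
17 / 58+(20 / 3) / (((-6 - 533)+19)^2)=344789 / 1176240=0.29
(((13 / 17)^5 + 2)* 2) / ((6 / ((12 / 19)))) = 12844028 / 26977283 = 0.48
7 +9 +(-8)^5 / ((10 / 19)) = -311216 / 5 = -62243.20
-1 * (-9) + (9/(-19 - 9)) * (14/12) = 69/8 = 8.62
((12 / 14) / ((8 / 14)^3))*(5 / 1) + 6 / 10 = 3771 / 160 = 23.57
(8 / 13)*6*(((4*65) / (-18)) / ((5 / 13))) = -416 / 3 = -138.67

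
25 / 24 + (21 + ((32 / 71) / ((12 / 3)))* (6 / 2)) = 38135 / 1704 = 22.38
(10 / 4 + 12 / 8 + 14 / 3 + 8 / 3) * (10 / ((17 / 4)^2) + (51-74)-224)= -47482 / 17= -2793.06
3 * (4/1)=12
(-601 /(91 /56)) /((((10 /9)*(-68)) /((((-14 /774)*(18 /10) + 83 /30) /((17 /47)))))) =298881507 /8077550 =37.00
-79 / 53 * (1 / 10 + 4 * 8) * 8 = -101436 / 265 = -382.78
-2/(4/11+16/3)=-33/94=-0.35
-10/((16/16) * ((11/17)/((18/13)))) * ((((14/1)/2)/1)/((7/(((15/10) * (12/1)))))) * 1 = -55080/143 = -385.17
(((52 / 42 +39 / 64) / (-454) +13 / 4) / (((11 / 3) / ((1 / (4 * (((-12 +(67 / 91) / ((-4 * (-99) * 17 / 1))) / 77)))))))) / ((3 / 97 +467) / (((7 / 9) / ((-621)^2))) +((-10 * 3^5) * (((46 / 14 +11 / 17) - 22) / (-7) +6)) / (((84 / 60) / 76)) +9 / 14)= -19063039037933891 / 3093257143130064692942528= -0.00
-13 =-13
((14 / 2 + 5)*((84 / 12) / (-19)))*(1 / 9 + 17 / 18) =-14 / 3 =-4.67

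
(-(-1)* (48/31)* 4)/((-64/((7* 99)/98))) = -297/434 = -0.68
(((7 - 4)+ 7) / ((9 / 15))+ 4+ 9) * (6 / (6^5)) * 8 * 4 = 178 / 243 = 0.73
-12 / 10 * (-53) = 318 / 5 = 63.60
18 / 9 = 2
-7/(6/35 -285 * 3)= 245/29919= 0.01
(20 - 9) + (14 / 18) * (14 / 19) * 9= 307 / 19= 16.16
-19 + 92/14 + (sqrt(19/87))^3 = -87/7 + 19*sqrt(1653)/7569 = -12.33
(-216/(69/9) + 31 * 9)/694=5769/15962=0.36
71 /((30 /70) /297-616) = -49203 /426887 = -0.12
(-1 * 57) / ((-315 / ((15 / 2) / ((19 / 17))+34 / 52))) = 1819 / 1365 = 1.33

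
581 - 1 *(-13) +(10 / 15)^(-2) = 2385 / 4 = 596.25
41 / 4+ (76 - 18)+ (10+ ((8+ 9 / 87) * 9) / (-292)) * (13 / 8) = 84.09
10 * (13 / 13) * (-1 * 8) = -80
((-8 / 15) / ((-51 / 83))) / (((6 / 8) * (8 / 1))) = 332 / 2295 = 0.14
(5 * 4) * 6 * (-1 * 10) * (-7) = 8400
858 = 858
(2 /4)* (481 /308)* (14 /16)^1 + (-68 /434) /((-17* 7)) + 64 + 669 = 784584655 /1069376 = 733.68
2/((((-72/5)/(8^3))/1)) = -640/9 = -71.11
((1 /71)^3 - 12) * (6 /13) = -5.54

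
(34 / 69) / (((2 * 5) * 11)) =17 / 3795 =0.00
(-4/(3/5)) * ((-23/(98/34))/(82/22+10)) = 86020/22197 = 3.88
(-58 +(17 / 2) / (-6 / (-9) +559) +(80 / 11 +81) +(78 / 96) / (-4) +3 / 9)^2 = 11634669462015625 / 12574456418304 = 925.26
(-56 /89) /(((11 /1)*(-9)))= 56 /8811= 0.01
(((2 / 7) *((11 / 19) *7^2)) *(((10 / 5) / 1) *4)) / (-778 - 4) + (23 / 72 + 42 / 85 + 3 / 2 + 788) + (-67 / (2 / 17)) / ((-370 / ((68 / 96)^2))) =2504739951871 / 3166536960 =791.00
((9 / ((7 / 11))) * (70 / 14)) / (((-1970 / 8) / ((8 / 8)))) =-396 / 1379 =-0.29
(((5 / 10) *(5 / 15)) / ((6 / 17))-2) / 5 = -11 / 36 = -0.31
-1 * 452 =-452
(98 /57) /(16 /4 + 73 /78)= 0.35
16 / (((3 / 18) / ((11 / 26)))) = 528 / 13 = 40.62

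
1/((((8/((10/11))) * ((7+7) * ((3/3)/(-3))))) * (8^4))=-15/2523136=-0.00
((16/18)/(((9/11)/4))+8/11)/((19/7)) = 31640/16929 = 1.87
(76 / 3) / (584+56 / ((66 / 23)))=209 / 4979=0.04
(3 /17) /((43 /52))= 156 /731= 0.21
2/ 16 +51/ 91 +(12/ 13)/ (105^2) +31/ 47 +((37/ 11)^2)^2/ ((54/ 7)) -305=-679479646043899/ 2367019254600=-287.06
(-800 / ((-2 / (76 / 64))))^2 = 225625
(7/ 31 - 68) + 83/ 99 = -205426/ 3069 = -66.94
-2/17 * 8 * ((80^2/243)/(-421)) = 102400/1739151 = 0.06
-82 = -82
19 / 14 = 1.36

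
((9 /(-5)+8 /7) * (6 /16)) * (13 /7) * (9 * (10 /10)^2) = -8073 /1960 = -4.12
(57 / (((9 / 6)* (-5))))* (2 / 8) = -19 / 10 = -1.90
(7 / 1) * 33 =231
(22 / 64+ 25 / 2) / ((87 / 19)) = 2603 / 928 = 2.80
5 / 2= 2.50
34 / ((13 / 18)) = 612 / 13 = 47.08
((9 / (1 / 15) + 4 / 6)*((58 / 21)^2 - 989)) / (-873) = 176143495 / 1154979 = 152.51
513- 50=463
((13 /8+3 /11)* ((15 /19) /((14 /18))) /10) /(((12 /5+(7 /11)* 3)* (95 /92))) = 34569 /798532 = 0.04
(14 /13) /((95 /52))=56 /95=0.59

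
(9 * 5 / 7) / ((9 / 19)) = 95 / 7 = 13.57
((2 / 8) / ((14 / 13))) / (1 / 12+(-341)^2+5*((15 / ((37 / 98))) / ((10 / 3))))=1443 / 723173654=0.00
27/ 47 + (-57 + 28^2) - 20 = 33256/ 47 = 707.57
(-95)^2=9025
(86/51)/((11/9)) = 258/187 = 1.38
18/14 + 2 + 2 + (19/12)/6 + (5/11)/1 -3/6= 30515/5544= 5.50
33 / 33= 1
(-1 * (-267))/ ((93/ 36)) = 3204/ 31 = 103.35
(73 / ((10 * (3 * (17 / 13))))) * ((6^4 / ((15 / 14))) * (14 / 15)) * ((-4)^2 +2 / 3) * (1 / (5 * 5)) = 2976064 / 2125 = 1400.50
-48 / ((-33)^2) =-16 / 363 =-0.04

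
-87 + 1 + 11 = -75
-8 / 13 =-0.62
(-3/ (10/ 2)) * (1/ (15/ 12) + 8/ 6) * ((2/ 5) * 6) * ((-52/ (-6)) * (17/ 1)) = -56576/ 125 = -452.61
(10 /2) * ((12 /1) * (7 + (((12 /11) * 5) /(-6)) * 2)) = 3420 /11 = 310.91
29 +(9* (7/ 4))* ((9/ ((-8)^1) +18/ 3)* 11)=27955/ 32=873.59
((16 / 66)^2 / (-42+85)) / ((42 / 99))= 32 / 9933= 0.00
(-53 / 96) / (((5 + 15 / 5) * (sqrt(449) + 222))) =-1961 / 6250880 + 53 * sqrt(449) / 37505280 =-0.00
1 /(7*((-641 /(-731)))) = 731 /4487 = 0.16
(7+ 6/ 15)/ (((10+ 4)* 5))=37/ 350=0.11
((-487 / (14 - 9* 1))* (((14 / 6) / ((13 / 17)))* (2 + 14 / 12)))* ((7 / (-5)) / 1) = 7707749 / 5850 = 1317.56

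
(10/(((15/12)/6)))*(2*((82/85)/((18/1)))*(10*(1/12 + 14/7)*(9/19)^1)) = 16400/323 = 50.77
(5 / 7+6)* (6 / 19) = 282 / 133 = 2.12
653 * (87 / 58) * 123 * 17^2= 69636573 / 2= 34818286.50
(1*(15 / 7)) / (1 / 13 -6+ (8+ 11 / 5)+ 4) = 975 / 3766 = 0.26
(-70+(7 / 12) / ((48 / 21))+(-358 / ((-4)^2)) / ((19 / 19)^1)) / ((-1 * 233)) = 17687 / 44736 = 0.40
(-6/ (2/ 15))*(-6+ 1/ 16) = 4275/ 16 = 267.19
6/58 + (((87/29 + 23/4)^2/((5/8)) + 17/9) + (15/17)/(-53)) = 58543655/470322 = 124.48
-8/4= -2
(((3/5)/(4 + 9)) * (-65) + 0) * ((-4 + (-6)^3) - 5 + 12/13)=8739/13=672.23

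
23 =23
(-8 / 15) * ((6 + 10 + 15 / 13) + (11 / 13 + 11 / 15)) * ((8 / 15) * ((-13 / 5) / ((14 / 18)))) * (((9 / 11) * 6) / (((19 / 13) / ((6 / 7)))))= 328243968 / 6400625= 51.28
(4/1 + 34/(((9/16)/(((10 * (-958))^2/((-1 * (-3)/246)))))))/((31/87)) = 118724887885844/93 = 1276611697697.25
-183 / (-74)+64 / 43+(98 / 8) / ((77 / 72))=15.42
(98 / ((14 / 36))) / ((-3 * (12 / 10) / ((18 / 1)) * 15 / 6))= -504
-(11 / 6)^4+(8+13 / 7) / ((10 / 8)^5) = -228701699 / 28350000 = -8.07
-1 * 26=-26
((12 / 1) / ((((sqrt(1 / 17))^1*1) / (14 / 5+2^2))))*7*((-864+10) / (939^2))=-813008*sqrt(17) / 1469535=-2.28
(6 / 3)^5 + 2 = 34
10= 10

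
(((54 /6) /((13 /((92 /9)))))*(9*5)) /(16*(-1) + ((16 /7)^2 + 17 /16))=-649152 /19799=-32.79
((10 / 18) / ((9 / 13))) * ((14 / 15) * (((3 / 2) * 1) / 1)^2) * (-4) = -182 / 27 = -6.74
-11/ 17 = -0.65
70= 70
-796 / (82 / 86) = -34228 / 41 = -834.83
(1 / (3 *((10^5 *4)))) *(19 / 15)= 19 / 18000000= 0.00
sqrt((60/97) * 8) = 4 * sqrt(2910)/97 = 2.22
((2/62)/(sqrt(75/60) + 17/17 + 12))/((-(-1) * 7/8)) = 416/145607- 16 * sqrt(5)/145607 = 0.00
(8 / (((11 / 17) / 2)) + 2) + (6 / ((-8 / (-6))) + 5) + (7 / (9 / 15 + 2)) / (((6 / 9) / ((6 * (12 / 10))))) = 18677 / 286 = 65.30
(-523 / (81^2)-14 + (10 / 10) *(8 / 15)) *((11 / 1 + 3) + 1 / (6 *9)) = -336402473 / 1771470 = -189.90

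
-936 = -936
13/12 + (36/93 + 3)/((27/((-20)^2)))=57209/1116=51.26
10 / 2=5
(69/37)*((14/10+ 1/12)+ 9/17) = 47219/12580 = 3.75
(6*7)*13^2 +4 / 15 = 106474 / 15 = 7098.27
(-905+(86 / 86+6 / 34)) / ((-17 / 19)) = 291935 / 289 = 1010.16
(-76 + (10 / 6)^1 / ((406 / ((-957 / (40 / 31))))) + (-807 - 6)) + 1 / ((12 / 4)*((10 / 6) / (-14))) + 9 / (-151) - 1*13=-76772383 / 84560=-907.90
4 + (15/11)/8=367/88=4.17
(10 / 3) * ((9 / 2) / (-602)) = -15 / 602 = -0.02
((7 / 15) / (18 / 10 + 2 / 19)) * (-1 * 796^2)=-84270928 / 543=-155195.08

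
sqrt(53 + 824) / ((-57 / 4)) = -4 * sqrt(877) / 57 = -2.08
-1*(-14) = 14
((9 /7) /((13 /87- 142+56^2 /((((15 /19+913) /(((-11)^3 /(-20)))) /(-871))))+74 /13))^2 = 195204466162055025 /4679369689309272195764244481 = 0.00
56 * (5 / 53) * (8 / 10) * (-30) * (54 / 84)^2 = -19440 / 371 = -52.40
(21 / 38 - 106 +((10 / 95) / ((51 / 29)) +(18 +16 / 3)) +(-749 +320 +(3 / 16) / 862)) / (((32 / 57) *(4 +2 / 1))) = -2276651367 / 15005696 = -151.72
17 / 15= 1.13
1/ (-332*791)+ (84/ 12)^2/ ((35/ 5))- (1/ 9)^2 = 148638311/ 21271572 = 6.99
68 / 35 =1.94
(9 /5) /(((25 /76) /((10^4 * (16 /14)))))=437760 /7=62537.14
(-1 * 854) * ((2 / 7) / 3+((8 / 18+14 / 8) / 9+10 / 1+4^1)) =-1983781 / 162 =-12245.56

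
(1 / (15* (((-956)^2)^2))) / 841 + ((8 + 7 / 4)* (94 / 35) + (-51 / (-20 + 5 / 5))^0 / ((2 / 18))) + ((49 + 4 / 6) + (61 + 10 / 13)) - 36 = 106071863320609376987 / 958871071120784640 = 110.62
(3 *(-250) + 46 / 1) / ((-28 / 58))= 10208 / 7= 1458.29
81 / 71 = 1.14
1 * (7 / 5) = 7 / 5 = 1.40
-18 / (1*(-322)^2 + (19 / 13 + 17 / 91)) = -819 / 4717697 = -0.00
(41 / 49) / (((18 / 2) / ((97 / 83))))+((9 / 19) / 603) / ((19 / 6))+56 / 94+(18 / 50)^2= 21695526663502 / 26006179854375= 0.83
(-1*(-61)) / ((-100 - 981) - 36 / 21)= -427 / 7579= -0.06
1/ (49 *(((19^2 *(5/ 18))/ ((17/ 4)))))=153/ 176890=0.00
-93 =-93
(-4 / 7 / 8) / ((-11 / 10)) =5 / 77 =0.06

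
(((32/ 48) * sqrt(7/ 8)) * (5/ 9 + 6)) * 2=59 * sqrt(14)/ 27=8.18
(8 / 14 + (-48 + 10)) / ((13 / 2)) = -524 / 91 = -5.76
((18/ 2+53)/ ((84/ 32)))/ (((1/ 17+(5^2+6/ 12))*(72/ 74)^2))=1442926/ 1478169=0.98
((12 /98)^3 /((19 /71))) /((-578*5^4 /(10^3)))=-0.00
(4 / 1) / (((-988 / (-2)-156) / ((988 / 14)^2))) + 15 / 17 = 49831 / 833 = 59.82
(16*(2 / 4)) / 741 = 8 / 741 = 0.01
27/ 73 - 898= -65527/ 73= -897.63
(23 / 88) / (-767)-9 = -607487 / 67496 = -9.00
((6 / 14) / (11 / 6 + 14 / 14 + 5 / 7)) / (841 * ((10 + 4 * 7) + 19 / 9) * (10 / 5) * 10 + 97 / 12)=648 / 3618967279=0.00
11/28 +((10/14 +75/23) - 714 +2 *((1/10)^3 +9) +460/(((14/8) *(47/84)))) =-419671029/1891750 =-221.84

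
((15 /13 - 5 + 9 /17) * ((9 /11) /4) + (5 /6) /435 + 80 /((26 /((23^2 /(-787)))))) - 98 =-201225279529 /1997377668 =-100.74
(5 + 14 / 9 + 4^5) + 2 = 1032.56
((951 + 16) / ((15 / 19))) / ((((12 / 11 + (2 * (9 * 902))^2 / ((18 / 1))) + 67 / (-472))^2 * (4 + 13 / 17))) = 443143887296 / 369711756719963429320485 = 0.00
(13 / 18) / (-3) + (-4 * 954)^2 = 786340211 / 54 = 14561855.76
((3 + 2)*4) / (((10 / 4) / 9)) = 72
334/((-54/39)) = -241.22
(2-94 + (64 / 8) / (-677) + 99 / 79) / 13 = -4854045 / 695279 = -6.98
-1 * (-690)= 690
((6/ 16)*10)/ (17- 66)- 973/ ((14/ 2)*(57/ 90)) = -817605/ 3724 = -219.55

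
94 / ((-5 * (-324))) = 47 / 810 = 0.06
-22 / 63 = -0.35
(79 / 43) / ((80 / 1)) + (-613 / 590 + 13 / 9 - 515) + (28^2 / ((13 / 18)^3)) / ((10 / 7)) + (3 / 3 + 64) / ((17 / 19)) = 69238402868777 / 68223177360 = 1014.88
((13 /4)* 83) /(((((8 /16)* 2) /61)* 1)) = 65819 /4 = 16454.75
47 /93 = 0.51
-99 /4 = -24.75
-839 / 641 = -1.31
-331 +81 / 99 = -3632 / 11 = -330.18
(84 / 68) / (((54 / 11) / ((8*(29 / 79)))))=8932 / 12087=0.74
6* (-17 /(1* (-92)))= 51 /46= 1.11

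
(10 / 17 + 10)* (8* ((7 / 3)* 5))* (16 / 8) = 33600 / 17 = 1976.47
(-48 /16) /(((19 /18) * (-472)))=0.01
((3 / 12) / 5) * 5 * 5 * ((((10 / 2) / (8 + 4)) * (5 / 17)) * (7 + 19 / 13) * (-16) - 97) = -376555 / 2652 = -141.99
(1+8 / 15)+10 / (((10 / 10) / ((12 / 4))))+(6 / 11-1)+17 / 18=31703 / 990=32.02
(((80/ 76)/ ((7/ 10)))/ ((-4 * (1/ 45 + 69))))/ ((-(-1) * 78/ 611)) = -17625/ 413098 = -0.04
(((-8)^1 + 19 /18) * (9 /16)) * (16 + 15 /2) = -5875 /64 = -91.80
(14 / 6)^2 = 49 / 9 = 5.44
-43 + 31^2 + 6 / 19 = 17448 / 19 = 918.32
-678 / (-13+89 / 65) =7345 / 126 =58.29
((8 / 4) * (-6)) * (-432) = 5184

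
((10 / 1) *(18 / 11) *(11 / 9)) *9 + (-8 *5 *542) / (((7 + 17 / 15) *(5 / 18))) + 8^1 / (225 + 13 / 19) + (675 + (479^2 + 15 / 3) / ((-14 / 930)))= -498630708641 / 32696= -15250511.03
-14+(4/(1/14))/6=-14/3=-4.67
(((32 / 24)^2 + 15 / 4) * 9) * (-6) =-597 / 2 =-298.50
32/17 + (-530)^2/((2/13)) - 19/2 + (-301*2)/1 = 62058173/34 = 1825240.38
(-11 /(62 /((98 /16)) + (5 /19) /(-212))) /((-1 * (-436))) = -542773 /217743087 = -0.00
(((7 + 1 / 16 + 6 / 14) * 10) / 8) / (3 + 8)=4195 / 4928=0.85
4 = 4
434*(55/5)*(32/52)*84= 3208128/13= 246779.08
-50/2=-25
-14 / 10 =-1.40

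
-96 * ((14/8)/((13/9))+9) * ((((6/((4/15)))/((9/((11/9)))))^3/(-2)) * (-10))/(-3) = 49080625/1053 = 46610.28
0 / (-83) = 0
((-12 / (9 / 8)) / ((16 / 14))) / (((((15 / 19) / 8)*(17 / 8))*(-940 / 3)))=8512 / 59925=0.14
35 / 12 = 2.92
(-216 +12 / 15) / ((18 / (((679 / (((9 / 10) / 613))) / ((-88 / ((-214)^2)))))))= 2563776012574 / 891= 2877414155.53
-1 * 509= -509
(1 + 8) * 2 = 18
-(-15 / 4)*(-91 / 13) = -105 / 4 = -26.25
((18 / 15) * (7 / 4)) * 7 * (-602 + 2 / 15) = -221186 / 25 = -8847.44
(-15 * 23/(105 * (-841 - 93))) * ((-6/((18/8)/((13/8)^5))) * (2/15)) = -8539739/602542080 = -0.01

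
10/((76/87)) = 435/38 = 11.45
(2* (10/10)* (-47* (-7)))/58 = 329/29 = 11.34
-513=-513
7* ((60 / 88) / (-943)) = -105 / 20746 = -0.01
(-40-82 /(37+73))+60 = 1059 /55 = 19.25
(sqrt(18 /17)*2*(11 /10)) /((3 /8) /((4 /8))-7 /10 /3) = 396*sqrt(34) /527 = 4.38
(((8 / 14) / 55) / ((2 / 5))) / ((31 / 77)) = 2 / 31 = 0.06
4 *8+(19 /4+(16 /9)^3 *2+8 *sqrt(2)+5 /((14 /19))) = 8 *sqrt(2)+1118027 /20412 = 66.09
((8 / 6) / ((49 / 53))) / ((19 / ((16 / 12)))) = 0.10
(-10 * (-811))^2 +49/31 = 2038935149/31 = 65772101.58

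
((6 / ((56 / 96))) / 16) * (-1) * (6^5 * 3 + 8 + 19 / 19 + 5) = -15005.57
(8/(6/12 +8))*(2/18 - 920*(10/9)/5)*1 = -9808/51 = -192.31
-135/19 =-7.11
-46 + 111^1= 65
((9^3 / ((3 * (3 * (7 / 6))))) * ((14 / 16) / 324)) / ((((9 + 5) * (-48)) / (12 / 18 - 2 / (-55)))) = -29 / 147840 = -0.00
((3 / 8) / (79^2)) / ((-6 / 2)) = -1 / 49928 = -0.00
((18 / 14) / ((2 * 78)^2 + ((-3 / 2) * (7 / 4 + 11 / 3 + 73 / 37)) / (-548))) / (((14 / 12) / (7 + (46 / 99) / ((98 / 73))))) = 34682665728 / 104257347730459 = 0.00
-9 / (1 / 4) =-36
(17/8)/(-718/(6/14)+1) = -51/40184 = -0.00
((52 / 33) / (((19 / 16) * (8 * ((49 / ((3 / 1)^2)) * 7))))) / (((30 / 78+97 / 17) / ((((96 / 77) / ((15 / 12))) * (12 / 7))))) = 158865408 / 130021220945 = 0.00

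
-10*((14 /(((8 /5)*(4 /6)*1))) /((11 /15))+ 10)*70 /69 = -429625 /1518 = -283.02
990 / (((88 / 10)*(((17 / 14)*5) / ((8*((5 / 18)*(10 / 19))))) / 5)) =35000 / 323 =108.36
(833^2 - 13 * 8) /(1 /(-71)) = -49258735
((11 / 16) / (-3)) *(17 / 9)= -187 / 432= -0.43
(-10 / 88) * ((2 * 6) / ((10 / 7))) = -21 / 22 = -0.95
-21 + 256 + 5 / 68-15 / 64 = 255505 / 1088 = 234.84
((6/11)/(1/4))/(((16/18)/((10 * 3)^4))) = 21870000/11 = 1988181.82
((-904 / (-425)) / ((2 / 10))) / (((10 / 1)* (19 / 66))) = 29832 / 8075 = 3.69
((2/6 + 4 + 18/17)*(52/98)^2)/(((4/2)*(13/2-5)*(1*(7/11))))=2044900/2571471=0.80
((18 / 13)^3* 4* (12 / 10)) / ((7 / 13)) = 139968 / 5915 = 23.66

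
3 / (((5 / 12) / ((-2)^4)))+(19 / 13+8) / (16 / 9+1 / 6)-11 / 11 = 10835 / 91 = 119.07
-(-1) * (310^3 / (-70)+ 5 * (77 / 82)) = -244283505 / 574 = -425581.02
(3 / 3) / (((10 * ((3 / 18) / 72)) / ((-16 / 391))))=-3456 / 1955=-1.77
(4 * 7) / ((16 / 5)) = 35 / 4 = 8.75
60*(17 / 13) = 1020 / 13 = 78.46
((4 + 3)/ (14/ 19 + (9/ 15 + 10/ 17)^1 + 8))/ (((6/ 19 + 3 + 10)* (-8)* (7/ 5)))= -153425/ 32442696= -0.00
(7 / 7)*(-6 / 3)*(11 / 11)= -2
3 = 3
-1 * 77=-77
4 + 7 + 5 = 16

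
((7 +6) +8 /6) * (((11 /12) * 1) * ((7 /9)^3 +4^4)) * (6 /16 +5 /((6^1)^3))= 3802721813 /2834352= 1341.65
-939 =-939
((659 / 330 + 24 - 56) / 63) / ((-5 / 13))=1.24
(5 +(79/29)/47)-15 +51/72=-302053/32712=-9.23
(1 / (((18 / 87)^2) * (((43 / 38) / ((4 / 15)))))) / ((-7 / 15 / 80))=-2556640 / 2709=-943.76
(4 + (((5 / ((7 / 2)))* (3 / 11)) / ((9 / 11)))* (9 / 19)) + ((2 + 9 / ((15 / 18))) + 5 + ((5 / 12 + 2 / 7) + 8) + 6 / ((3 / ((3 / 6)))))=253189 / 7980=31.73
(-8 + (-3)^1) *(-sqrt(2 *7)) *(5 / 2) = 55 *sqrt(14) / 2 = 102.90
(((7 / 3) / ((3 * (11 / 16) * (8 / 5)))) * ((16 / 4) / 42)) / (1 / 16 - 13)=-320 / 61479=-0.01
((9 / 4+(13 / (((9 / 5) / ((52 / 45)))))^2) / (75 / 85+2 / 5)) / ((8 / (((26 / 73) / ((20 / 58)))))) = 12093481777 / 1670588064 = 7.24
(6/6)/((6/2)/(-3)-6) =-1/7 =-0.14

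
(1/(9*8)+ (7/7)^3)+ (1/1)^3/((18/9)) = 109/72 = 1.51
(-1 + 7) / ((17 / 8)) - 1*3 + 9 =150 / 17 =8.82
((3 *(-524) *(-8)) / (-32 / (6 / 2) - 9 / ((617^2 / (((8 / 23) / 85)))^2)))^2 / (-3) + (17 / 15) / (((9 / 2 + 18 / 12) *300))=-3838296130923008867496342855432839726480938903 / 8283848036436549253531711595117148507000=-463347.00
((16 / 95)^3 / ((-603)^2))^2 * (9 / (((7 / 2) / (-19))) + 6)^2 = 268435456 / 846612026521277258025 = 0.00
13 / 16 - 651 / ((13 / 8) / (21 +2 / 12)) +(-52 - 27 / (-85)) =-150820339 / 17680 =-8530.56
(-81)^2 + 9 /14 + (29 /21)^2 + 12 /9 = 5790227 /882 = 6564.88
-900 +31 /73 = -65669 /73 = -899.58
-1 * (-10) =10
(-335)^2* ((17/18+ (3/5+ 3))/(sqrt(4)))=255000.14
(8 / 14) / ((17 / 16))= 64 / 119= 0.54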